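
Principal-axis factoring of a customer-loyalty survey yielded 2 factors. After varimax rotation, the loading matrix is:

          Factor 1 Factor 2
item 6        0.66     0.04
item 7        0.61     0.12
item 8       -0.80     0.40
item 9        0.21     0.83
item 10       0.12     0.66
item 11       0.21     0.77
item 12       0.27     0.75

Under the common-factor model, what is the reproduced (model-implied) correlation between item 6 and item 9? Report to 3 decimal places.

0.172

r̂ = Σ λ_i·λ_j across factors = (0.66)(0.21) + (0.04)(0.83)
  = +0.1386 +0.0332 = 0.1718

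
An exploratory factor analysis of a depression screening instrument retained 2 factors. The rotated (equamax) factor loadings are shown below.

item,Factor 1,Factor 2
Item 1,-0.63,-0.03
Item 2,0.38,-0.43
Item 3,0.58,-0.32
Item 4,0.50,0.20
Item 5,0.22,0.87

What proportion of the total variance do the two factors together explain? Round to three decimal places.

0.452

SS loadings by factor: 1.1761, 1.0851; total = 2.2612.
Total variance with 5 standardized items is 5, so the solution explains 2.2612/5 = 0.4522.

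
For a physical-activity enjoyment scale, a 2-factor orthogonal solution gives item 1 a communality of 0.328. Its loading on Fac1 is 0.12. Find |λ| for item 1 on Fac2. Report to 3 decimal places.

Under orthogonal rotation h² = Σλ², so λ_Fac2² = h² − (0.0144) = 0.328 − 0.0144 = 0.3136.
|λ| = √0.3136 = 0.5600.

0.560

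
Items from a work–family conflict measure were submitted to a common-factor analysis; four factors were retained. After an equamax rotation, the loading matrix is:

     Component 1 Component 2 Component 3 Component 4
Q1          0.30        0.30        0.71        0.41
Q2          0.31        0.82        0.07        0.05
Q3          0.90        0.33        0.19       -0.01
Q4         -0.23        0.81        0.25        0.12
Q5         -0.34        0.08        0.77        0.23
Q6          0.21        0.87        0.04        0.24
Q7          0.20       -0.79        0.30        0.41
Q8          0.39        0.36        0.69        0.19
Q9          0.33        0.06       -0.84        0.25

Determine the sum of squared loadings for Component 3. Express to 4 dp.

2.4738

SS loadings for Component 3 = 0.71² + 0.07² + 0.19² + 0.25² + 0.77² + 0.04² + 0.30² + 0.69² + (-0.84)² = 0.5041 + 0.0049 + 0.0361 + 0.0625 + 0.5929 + 0.0016 + 0.0900 + 0.4761 + 0.7056 = 2.4738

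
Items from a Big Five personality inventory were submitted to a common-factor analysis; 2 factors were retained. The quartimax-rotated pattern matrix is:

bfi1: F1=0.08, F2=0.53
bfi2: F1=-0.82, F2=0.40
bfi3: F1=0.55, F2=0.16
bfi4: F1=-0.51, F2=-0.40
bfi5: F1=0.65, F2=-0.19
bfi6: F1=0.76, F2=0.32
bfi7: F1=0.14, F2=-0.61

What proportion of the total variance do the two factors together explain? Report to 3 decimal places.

SS loadings by factor: 2.2611, 1.1371; total = 3.3982.
Total variance with 7 standardized items is 7, so the solution explains 3.3982/7 = 0.4855.

0.485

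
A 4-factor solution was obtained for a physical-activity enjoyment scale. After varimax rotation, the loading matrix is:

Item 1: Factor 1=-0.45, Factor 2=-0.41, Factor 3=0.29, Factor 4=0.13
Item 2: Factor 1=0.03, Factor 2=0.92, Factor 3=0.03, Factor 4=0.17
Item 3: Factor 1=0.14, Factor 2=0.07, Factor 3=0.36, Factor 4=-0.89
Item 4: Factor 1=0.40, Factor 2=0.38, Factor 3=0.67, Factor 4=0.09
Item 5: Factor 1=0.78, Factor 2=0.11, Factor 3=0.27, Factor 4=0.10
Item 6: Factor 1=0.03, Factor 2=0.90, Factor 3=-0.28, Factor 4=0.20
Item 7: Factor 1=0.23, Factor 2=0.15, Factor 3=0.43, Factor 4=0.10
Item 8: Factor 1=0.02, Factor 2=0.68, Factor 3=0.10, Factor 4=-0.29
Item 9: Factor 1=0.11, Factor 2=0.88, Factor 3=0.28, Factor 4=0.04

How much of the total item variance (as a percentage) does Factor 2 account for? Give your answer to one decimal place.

SS loadings for Factor 2 = (-0.41)² + 0.92² + 0.07² + 0.38² + 0.11² + 0.90² + 0.15² + 0.68² + 0.88² = 3.2452
With 9 standardized items, total variance = 9. Proportion = 3.2452/9 = 0.3606 → 36.06%.

36.1%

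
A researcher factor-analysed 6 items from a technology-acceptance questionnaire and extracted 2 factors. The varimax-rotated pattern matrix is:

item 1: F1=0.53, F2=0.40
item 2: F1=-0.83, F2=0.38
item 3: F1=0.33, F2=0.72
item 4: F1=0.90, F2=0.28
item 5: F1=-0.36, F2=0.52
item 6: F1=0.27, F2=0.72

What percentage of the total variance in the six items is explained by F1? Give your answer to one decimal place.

34.9%

SS loadings for F1 = 0.53² + (-0.83)² + 0.33² + 0.90² + (-0.36)² + 0.27² = 2.0912
With 6 standardized items, total variance = 6. Proportion = 2.0912/6 = 0.3485 → 34.85%.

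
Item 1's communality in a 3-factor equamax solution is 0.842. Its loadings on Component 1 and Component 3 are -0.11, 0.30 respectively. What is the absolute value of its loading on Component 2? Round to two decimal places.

0.86

Under orthogonal rotation h² = Σλ², so λ_Component 2² = h² − (0.1021) = 0.842 − 0.1021 = 0.7399.
|λ| = √0.7399 = 0.8602.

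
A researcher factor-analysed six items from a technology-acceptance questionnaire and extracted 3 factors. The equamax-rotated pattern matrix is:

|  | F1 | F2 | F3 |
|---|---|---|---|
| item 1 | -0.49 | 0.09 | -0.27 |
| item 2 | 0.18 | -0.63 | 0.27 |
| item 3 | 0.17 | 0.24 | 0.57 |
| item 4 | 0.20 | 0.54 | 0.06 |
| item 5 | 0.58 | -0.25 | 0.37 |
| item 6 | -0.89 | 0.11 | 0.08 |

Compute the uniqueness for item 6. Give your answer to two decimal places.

h² = (-0.89)² + 0.11² + 0.08² = 0.7921 + 0.0121 + 0.0064 = 0.8106
Uniqueness u² = 1 − h² = 1 − 0.8106 = 0.1894

0.19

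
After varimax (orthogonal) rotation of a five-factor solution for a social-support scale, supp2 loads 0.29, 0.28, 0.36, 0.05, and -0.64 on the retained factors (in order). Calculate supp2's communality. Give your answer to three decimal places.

h² = 0.29² + 0.28² + 0.36² + 0.05² + (-0.64)² = 0.0841 + 0.0784 + 0.1296 + 0.0025 + 0.4096 = 0.7042

0.704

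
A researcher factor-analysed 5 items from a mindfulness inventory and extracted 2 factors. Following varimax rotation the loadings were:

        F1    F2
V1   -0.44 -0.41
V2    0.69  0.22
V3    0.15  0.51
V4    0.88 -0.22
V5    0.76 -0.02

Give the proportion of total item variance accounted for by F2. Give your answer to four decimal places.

SS loadings for F2 = (-0.41)² + 0.22² + 0.51² + (-0.22)² + (-0.02)² = 0.5254
Proportion of variance = 0.5254 / 5 = 0.1051.

0.1051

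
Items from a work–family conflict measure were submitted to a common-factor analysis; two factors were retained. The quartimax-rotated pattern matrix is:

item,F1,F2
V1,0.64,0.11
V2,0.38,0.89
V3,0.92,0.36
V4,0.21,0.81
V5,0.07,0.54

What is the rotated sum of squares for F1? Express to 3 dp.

1.449

SS loadings for F1 = 0.64² + 0.38² + 0.92² + 0.21² + 0.07² = 0.4096 + 0.1444 + 0.8464 + 0.0441 + 0.0049 = 1.4494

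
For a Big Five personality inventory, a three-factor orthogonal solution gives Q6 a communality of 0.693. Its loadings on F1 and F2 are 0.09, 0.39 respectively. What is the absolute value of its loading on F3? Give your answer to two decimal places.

0.73

Under orthogonal rotation h² = Σλ², so λ_F3² = h² − (0.1602) = 0.693 − 0.1602 = 0.5328.
|λ| = √0.5328 = 0.7299.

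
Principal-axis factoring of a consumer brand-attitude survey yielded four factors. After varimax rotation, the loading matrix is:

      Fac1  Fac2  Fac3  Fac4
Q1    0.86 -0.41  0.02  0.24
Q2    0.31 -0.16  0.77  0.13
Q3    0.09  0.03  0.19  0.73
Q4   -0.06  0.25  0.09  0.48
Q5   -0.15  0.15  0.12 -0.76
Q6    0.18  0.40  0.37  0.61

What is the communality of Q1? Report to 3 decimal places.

h² = 0.86² + (-0.41)² + 0.02² + 0.24² = 0.7396 + 0.1681 + 0.0004 + 0.0576 = 0.9657

0.966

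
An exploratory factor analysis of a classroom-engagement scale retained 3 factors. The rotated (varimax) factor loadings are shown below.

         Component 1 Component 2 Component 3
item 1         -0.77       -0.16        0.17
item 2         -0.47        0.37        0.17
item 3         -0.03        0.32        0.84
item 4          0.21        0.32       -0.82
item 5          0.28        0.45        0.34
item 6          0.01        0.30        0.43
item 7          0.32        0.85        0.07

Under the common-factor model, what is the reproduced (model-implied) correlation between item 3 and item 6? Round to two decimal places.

r̂ = Σ λ_i·λ_j across factors = (-0.03)(0.01) + (0.32)(0.30) + (0.84)(0.43)
  = -0.0003 +0.0960 +0.3612 = 0.4569

0.46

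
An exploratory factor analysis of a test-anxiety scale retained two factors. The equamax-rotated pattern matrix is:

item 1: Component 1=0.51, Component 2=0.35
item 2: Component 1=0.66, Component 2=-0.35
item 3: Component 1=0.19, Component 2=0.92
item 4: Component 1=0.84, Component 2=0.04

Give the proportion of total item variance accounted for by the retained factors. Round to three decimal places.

SS loadings by factor: 1.4374, 1.0930; total = 2.5304.
Total variance with 4 standardized items is 4, so the solution explains 2.5304/4 = 0.6326.

0.633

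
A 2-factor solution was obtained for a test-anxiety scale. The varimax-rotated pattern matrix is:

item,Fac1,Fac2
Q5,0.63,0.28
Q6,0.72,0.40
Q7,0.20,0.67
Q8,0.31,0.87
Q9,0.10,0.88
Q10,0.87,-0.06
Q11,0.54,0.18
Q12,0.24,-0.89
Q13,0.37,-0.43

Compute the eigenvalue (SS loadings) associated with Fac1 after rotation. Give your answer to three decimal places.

2.304

SS loadings for Fac1 = 0.63² + 0.72² + 0.20² + 0.31² + 0.10² + 0.87² + 0.54² + 0.24² + 0.37² = 0.3969 + 0.5184 + 0.0400 + 0.0961 + 0.0100 + 0.7569 + 0.2916 + 0.0576 + 0.1369 = 2.3044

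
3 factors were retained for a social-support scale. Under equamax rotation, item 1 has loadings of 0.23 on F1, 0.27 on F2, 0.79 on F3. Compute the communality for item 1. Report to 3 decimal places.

0.750

h² = 0.23² + 0.27² + 0.79² = 0.0529 + 0.0729 + 0.6241 = 0.7499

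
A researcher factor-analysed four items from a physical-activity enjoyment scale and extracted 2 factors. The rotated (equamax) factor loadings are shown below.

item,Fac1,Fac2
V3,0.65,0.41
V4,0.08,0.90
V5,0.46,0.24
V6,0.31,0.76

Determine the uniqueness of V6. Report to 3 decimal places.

h² = 0.31² + 0.76² = 0.0961 + 0.5776 = 0.6737
Uniqueness u² = 1 − h² = 1 − 0.6737 = 0.3263

0.326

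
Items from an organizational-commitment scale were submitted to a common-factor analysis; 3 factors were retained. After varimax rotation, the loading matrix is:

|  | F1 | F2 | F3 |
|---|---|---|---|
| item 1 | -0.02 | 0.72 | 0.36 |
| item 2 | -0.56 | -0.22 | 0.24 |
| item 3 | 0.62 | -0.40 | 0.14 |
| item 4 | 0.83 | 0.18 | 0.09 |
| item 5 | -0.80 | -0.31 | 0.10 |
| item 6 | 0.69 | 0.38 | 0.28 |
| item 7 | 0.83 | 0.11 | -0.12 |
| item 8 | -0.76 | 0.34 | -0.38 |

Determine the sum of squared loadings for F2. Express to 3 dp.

1.127

SS loadings for F2 = 0.72² + (-0.22)² + (-0.40)² + 0.18² + (-0.31)² + 0.38² + 0.11² + 0.34² = 0.5184 + 0.0484 + 0.1600 + 0.0324 + 0.0961 + 0.1444 + 0.0121 + 0.1156 = 1.1274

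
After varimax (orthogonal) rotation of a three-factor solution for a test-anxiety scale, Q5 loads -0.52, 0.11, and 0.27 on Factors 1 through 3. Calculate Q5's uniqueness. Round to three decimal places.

h² = (-0.52)² + 0.11² + 0.27² = 0.2704 + 0.0121 + 0.0729 = 0.3554
Uniqueness u² = 1 − h² = 1 − 0.3554 = 0.6446

0.645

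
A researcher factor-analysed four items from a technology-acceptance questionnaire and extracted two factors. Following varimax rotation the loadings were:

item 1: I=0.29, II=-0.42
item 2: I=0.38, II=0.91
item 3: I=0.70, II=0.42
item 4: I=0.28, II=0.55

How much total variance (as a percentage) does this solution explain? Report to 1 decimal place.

57.0%

Communalities: 0.2605, 0.9725, 0.6664, 0.3809; Σh² = 2.2803.
Total variance with 4 standardized items is 4, so the solution explains 2.2803/4 = 0.5701 = 57.01%.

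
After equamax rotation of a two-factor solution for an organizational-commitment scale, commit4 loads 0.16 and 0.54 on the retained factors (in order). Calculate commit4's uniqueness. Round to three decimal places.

h² = 0.16² + 0.54² = 0.0256 + 0.2916 = 0.3172
Uniqueness u² = 1 − h² = 1 − 0.3172 = 0.6828

0.683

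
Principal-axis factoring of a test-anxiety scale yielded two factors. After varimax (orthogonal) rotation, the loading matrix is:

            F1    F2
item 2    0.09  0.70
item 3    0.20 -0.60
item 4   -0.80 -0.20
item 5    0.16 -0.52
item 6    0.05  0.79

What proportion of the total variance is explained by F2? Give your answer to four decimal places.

0.3569

SS loadings for F2 = 0.70² + (-0.60)² + (-0.20)² + (-0.52)² + 0.79² = 1.7845
Proportion of variance = 1.7845 / 5 = 0.3569.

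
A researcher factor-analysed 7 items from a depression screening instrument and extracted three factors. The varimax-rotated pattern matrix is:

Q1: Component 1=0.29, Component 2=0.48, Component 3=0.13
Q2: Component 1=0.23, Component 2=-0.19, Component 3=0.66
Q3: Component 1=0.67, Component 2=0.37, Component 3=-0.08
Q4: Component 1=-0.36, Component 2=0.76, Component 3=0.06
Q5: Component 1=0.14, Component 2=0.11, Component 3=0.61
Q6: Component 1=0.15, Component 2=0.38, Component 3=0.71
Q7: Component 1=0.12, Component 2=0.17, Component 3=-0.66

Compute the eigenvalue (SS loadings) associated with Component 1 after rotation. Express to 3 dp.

SS loadings for Component 1 = 0.29² + 0.23² + 0.67² + (-0.36)² + 0.14² + 0.15² + 0.12² = 0.0841 + 0.0529 + 0.4489 + 0.1296 + 0.0196 + 0.0225 + 0.0144 = 0.7720

0.772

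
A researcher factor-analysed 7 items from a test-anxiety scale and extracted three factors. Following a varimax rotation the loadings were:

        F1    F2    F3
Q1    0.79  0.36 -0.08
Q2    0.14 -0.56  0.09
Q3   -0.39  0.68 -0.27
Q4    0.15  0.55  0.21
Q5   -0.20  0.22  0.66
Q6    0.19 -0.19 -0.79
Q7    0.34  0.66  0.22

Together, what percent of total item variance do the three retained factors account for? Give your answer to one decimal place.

SS loadings by factor: 1.0100, 1.7282, 1.2396; total = 3.9778.
Total variance with 7 standardized items is 7, so the solution explains 3.9778/7 = 0.5683 = 56.83%.

56.8%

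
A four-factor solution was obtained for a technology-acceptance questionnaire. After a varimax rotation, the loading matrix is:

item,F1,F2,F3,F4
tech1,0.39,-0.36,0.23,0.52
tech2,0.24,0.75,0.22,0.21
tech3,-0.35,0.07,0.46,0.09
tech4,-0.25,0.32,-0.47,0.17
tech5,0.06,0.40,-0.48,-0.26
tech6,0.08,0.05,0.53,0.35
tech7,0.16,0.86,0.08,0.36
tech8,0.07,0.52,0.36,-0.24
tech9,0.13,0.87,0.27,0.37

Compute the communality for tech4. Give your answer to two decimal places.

0.41

h² = (-0.25)² + 0.32² + (-0.47)² + 0.17² = 0.0625 + 0.1024 + 0.2209 + 0.0289 = 0.4147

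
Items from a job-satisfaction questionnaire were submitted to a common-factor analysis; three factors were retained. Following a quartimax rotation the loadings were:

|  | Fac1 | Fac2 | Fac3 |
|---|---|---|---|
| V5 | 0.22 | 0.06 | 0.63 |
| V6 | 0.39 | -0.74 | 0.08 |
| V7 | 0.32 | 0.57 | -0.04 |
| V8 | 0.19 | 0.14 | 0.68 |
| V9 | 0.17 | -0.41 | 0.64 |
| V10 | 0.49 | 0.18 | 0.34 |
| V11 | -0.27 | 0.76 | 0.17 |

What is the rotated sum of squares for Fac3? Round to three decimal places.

1.421

SS loadings for Fac3 = 0.63² + 0.08² + (-0.04)² + 0.68² + 0.64² + 0.34² + 0.17² = 0.3969 + 0.0064 + 0.0016 + 0.4624 + 0.4096 + 0.1156 + 0.0289 = 1.4214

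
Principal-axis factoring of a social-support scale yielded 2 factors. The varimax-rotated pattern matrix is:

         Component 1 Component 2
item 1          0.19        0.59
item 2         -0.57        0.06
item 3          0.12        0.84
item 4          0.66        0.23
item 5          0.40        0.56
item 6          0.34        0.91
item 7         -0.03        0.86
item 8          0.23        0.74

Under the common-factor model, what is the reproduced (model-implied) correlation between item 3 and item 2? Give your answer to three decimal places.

-0.018

r̂ = Σ λ_i·λ_j across factors = (0.12)(-0.57) + (0.84)(0.06)
  = -0.0684 +0.0504 = -0.0180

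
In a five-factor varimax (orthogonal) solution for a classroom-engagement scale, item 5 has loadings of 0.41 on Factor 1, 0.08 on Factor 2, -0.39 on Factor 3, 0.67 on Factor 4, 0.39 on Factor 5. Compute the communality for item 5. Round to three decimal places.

0.928

h² = 0.41² + 0.08² + (-0.39)² + 0.67² + 0.39² = 0.1681 + 0.0064 + 0.1521 + 0.4489 + 0.1521 = 0.9276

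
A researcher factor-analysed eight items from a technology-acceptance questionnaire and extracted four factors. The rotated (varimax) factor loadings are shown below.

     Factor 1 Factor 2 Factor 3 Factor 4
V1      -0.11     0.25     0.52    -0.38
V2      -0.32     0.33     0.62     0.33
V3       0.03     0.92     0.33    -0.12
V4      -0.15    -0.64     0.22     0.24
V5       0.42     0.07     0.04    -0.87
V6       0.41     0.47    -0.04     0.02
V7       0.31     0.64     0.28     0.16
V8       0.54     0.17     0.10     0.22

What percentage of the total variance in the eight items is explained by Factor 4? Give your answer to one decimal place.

14.5%

SS loadings for Factor 4 = (-0.38)² + 0.33² + (-0.12)² + 0.24² + (-0.87)² + 0.02² + 0.16² + 0.22² = 1.1566
With 8 standardized items, total variance = 8. Proportion = 1.1566/8 = 0.1446 → 14.46%.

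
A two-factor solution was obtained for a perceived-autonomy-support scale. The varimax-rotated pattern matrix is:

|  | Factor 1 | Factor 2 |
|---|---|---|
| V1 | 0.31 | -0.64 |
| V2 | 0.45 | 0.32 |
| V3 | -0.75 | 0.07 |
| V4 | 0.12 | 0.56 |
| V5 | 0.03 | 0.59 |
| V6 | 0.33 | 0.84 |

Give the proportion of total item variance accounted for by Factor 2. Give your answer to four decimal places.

0.3140

SS loadings for Factor 2 = (-0.64)² + 0.32² + 0.07² + 0.56² + 0.59² + 0.84² = 1.8842
Proportion of variance = 1.8842 / 6 = 0.3140.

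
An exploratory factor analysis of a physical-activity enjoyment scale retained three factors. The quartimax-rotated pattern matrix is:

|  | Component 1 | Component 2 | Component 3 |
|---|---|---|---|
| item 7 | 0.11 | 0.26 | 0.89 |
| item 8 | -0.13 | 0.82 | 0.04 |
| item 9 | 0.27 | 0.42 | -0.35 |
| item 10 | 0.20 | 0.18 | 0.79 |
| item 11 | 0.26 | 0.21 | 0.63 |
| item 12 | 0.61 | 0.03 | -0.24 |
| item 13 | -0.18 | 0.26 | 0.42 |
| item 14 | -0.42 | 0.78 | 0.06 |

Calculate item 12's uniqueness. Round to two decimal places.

0.57

h² = 0.61² + 0.03² + (-0.24)² = 0.3721 + 0.0009 + 0.0576 = 0.4306
Uniqueness u² = 1 − h² = 1 − 0.4306 = 0.5694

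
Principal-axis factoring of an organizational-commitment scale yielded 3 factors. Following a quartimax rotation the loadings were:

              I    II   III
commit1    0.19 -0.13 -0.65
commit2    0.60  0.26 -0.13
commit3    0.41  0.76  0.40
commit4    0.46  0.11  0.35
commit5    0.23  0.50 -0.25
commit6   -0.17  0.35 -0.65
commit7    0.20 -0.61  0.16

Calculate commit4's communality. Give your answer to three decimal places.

h² = 0.46² + 0.11² + 0.35² = 0.2116 + 0.0121 + 0.1225 = 0.3462

0.346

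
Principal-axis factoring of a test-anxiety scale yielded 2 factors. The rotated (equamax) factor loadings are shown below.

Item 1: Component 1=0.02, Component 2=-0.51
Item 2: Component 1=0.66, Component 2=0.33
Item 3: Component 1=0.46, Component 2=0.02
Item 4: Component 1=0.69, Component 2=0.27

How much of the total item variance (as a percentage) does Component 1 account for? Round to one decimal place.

28.1%

SS loadings for Component 1 = 0.02² + 0.66² + 0.46² + 0.69² = 1.1237
With 4 standardized items, total variance = 4. Proportion = 1.1237/4 = 0.2809 → 28.09%.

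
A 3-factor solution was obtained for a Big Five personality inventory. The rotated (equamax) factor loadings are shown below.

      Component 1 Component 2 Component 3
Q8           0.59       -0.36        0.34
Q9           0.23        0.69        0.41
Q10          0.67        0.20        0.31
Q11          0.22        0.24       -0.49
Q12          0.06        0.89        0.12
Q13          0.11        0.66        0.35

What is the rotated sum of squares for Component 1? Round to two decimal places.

SS loadings for Component 1 = 0.59² + 0.23² + 0.67² + 0.22² + 0.06² + 0.11² = 0.3481 + 0.0529 + 0.4489 + 0.0484 + 0.0036 + 0.0121 = 0.9140

0.91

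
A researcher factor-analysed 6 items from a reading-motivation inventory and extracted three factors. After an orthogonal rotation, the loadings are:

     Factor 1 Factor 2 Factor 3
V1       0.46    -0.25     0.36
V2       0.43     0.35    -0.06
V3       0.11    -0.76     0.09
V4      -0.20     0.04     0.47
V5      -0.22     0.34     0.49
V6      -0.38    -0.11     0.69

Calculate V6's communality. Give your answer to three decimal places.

0.633

h² = (-0.38)² + (-0.11)² + 0.69² = 0.1444 + 0.0121 + 0.4761 = 0.6326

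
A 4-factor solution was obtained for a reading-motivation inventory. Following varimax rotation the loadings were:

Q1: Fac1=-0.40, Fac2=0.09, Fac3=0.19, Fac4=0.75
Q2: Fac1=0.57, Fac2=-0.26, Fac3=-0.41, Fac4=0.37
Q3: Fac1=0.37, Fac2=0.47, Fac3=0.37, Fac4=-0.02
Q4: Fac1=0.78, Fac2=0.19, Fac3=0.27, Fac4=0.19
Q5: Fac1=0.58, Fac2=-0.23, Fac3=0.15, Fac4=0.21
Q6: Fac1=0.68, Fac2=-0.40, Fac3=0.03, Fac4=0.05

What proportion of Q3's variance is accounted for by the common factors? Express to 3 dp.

h² = 0.37² + 0.47² + 0.37² + (-0.02)² = 0.1369 + 0.2209 + 0.1369 + 0.0004 = 0.4951

0.495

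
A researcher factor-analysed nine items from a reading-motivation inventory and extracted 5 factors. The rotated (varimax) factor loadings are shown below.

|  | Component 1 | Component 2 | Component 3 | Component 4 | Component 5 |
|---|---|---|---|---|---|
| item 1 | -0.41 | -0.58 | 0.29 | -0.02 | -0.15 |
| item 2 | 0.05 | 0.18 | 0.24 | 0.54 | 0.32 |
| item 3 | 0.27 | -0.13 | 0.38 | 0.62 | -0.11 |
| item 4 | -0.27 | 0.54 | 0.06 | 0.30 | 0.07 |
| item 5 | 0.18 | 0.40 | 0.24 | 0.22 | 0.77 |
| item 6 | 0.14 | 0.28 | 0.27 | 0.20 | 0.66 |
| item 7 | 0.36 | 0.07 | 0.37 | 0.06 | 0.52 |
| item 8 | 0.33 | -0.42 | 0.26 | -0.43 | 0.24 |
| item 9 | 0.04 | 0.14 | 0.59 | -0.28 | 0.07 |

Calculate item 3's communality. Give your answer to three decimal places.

h² = 0.27² + (-0.13)² + 0.38² + 0.62² + (-0.11)² = 0.0729 + 0.0169 + 0.1444 + 0.3844 + 0.0121 = 0.6307

0.631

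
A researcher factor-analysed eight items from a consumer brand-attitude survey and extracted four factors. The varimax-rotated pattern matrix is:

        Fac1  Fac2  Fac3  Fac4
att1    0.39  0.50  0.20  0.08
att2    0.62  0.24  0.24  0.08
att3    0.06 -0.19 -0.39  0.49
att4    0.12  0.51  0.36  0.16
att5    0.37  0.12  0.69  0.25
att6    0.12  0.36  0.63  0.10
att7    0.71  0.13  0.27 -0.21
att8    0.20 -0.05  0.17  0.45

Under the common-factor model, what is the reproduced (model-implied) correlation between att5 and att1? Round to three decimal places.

0.362

r̂ = Σ λ_i·λ_j across factors = (0.37)(0.39) + (0.12)(0.50) + (0.69)(0.20) + (0.25)(0.08)
  = +0.1443 +0.0600 +0.1380 +0.0200 = 0.3623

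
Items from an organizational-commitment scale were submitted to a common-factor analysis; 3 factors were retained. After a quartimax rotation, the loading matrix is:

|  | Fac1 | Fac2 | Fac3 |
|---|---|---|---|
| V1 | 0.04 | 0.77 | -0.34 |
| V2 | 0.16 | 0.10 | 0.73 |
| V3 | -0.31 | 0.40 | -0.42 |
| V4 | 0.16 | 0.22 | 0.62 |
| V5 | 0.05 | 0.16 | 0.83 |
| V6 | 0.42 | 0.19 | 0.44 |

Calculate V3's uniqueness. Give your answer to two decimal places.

0.57

h² = (-0.31)² + 0.40² + (-0.42)² = 0.0961 + 0.1600 + 0.1764 = 0.4325
Uniqueness u² = 1 − h² = 1 − 0.4325 = 0.5675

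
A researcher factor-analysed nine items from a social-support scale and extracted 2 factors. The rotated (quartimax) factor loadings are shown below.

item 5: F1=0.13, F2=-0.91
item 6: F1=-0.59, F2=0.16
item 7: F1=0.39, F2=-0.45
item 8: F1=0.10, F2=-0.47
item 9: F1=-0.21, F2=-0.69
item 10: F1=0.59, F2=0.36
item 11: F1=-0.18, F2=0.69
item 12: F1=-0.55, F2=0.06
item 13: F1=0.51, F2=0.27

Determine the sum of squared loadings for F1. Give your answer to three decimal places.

1.514

SS loadings for F1 = 0.13² + (-0.59)² + 0.39² + 0.10² + (-0.21)² + 0.59² + (-0.18)² + (-0.55)² + 0.51² = 0.0169 + 0.3481 + 0.1521 + 0.0100 + 0.0441 + 0.3481 + 0.0324 + 0.3025 + 0.2601 = 1.5143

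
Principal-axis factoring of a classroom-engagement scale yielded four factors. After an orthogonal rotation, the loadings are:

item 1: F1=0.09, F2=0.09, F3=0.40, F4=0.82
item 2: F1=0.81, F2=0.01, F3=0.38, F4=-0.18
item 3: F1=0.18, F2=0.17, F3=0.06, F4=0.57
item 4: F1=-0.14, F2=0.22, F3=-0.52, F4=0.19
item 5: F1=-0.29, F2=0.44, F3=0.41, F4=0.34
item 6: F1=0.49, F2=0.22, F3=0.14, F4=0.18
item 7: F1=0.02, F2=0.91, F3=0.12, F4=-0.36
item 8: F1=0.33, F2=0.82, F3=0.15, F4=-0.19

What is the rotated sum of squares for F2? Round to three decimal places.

1.828

SS loadings for F2 = 0.09² + 0.01² + 0.17² + 0.22² + 0.44² + 0.22² + 0.91² + 0.82² = 0.0081 + 0.0001 + 0.0289 + 0.0484 + 0.1936 + 0.0484 + 0.8281 + 0.6724 = 1.8280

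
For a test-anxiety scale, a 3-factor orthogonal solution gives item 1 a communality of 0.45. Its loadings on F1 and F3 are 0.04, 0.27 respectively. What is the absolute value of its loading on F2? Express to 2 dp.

0.61

Under orthogonal rotation h² = Σλ², so λ_F2² = h² − (0.0745) = 0.45 − 0.0745 = 0.3755.
|λ| = √0.3755 = 0.6128.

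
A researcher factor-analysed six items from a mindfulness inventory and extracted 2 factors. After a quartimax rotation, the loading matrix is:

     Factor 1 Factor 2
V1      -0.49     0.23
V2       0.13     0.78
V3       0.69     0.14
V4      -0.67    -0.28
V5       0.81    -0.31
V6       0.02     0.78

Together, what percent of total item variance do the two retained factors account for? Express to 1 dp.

55.0%

Communalities: 0.2930, 0.6253, 0.4957, 0.5273, 0.7522, 0.6088; Σh² = 3.3023.
Total variance with 6 standardized items is 6, so the solution explains 3.3023/6 = 0.5504 = 55.04%.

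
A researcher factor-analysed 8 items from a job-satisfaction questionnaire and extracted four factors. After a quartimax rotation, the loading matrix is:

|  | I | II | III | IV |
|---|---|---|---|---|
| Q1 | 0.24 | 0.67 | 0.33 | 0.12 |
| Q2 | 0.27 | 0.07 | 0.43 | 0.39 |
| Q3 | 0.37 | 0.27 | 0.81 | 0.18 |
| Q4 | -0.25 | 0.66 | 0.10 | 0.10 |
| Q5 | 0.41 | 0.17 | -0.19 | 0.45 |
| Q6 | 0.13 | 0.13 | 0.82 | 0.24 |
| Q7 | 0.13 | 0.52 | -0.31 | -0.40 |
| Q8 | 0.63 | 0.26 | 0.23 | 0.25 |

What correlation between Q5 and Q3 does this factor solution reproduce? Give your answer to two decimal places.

r̂ = Σ λ_i·λ_j across factors = (0.41)(0.37) + (0.17)(0.27) + (-0.19)(0.81) + (0.45)(0.18)
  = +0.1517 +0.0459 -0.1539 +0.0810 = 0.1247

0.12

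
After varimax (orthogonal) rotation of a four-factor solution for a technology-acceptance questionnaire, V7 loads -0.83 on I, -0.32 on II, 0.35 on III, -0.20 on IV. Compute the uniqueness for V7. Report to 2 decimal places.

0.05

h² = (-0.83)² + (-0.32)² + 0.35² + (-0.20)² = 0.6889 + 0.1024 + 0.1225 + 0.0400 = 0.9538
Uniqueness u² = 1 − h² = 1 − 0.9538 = 0.0462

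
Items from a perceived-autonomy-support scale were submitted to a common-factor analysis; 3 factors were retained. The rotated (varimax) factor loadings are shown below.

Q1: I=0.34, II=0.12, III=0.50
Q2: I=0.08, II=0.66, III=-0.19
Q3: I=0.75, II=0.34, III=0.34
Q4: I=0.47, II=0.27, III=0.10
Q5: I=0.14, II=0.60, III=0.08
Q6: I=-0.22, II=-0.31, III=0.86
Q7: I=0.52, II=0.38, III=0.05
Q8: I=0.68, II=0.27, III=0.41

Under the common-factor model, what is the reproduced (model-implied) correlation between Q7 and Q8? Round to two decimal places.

r̂ = Σ λ_i·λ_j across factors = (0.52)(0.68) + (0.38)(0.27) + (0.05)(0.41)
  = +0.3536 +0.1026 +0.0205 = 0.4767

0.48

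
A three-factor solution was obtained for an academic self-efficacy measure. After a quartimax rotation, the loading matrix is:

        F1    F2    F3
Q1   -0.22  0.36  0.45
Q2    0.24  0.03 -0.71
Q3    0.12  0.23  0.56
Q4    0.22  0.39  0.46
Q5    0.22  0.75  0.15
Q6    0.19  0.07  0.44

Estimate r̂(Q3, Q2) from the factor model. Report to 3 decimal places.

r̂ = Σ λ_i·λ_j across factors = (0.12)(0.24) + (0.23)(0.03) + (0.56)(-0.71)
  = +0.0288 +0.0069 -0.3976 = -0.3619

-0.362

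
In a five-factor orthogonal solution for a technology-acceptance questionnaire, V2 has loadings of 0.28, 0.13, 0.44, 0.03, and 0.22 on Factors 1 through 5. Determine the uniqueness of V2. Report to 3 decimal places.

h² = 0.28² + 0.13² + 0.44² + 0.03² + 0.22² = 0.0784 + 0.0169 + 0.1936 + 0.0009 + 0.0484 = 0.3382
Uniqueness u² = 1 − h² = 1 − 0.3382 = 0.6618

0.662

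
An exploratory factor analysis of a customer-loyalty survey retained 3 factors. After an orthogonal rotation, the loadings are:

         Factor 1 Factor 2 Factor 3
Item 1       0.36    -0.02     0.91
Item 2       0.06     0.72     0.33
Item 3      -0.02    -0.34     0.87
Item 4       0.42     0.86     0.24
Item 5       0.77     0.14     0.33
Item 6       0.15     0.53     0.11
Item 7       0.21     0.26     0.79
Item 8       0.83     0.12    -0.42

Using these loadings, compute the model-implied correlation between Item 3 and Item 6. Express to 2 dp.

-0.09

r̂ = Σ λ_i·λ_j across factors = (-0.02)(0.15) + (-0.34)(0.53) + (0.87)(0.11)
  = -0.0030 -0.1802 +0.0957 = -0.0875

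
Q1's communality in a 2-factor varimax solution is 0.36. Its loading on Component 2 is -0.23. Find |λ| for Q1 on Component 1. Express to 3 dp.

Under orthogonal rotation h² = Σλ², so λ_Component 1² = h² − (0.0529) = 0.36 − 0.0529 = 0.3071.
|λ| = √0.3071 = 0.5542.

0.554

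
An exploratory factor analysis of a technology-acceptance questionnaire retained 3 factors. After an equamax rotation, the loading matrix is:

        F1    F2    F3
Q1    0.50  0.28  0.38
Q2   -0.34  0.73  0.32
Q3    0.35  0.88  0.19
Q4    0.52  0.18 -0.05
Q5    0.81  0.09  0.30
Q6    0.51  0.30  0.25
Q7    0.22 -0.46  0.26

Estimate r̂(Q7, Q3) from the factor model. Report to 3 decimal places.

r̂ = Σ λ_i·λ_j across factors = (0.22)(0.35) + (-0.46)(0.88) + (0.26)(0.19)
  = +0.0770 -0.4048 +0.0494 = -0.2784

-0.278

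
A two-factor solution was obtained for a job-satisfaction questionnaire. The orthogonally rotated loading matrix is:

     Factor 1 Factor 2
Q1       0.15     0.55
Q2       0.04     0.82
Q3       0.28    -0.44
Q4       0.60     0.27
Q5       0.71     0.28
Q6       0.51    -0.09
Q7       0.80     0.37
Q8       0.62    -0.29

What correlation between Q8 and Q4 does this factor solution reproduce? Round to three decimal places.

0.294

r̂ = Σ λ_i·λ_j across factors = (0.62)(0.60) + (-0.29)(0.27)
  = +0.3720 -0.0783 = 0.2937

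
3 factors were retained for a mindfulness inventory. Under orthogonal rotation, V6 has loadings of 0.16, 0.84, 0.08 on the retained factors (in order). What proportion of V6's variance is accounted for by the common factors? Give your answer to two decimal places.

0.74

h² = 0.16² + 0.84² + 0.08² = 0.0256 + 0.7056 + 0.0064 = 0.7376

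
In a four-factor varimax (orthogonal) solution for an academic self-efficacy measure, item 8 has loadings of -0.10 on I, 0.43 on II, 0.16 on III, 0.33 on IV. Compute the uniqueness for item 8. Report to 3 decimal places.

h² = (-0.10)² + 0.43² + 0.16² + 0.33² = 0.0100 + 0.1849 + 0.0256 + 0.1089 = 0.3294
Uniqueness u² = 1 − h² = 1 − 0.3294 = 0.6706

0.671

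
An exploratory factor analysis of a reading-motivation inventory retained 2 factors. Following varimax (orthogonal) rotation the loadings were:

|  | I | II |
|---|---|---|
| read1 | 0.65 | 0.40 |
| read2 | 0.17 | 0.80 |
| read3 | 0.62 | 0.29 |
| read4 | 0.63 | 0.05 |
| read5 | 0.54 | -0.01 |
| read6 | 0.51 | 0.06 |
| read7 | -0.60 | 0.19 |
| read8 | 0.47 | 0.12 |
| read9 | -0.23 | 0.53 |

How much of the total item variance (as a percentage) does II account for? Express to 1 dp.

SS loadings for II = 0.40² + 0.80² + 0.29² + 0.05² + (-0.01)² + 0.06² + 0.19² + 0.12² + 0.53² = 1.2217
With 9 standardized items, total variance = 9. Proportion = 1.2217/9 = 0.1357 → 13.57%.

13.6%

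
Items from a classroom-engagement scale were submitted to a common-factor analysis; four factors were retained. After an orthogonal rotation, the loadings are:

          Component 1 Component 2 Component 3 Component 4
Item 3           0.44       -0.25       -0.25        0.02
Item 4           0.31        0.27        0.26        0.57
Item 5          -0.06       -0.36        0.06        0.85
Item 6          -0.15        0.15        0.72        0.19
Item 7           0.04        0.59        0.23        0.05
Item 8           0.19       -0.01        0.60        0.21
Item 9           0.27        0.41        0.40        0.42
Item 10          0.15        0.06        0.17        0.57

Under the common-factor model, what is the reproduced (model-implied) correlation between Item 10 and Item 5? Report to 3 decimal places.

r̂ = Σ λ_i·λ_j across factors = (0.15)(-0.06) + (0.06)(-0.36) + (0.17)(0.06) + (0.57)(0.85)
  = -0.0090 -0.0216 +0.0102 +0.4845 = 0.4641

0.464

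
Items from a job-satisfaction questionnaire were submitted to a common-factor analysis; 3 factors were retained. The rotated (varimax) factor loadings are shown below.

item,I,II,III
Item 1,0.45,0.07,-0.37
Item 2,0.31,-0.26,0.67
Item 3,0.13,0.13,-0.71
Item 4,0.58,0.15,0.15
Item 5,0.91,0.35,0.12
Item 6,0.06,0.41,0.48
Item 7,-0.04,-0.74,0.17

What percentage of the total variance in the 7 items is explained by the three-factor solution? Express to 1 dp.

SS loadings by factor: 1.4852, 0.9501, 1.3861; total = 3.8214.
Total variance with 7 standardized items is 7, so the solution explains 3.8214/7 = 0.5459 = 54.59%.

54.6%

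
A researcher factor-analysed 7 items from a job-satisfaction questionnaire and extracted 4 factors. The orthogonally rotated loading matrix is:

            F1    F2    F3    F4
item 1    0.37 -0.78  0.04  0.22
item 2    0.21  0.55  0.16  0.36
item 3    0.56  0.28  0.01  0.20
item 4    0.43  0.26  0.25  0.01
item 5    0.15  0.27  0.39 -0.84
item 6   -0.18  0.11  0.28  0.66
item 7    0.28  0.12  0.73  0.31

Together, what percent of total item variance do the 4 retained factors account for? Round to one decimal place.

61.1%

SS loadings by factor: 0.8128, 1.1563, 0.8532, 1.4554; total = 4.2777.
Total variance with 7 standardized items is 7, so the solution explains 4.2777/7 = 0.6111 = 61.11%.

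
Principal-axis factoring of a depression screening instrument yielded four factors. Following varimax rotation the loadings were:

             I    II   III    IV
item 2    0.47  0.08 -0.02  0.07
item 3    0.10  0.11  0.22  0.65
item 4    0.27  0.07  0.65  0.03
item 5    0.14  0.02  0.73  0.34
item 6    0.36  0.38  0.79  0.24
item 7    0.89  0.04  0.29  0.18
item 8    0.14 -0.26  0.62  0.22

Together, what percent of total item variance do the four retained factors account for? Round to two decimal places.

61.16%

SS loadings by factor: 1.2647, 0.2374, 2.0968, 0.6823; total = 4.2812.
Total variance with 7 standardized items is 7, so the solution explains 4.2812/7 = 0.6116 = 61.16%.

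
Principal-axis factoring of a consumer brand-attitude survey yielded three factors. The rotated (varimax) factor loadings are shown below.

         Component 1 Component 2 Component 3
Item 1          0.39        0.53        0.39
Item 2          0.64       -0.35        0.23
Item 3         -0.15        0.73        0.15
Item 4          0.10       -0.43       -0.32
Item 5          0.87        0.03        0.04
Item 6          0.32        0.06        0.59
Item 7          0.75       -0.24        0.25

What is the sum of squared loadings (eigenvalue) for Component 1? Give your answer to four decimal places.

2.0160

SS loadings for Component 1 = 0.39² + 0.64² + (-0.15)² + 0.10² + 0.87² + 0.32² + 0.75² = 0.1521 + 0.4096 + 0.0225 + 0.0100 + 0.7569 + 0.1024 + 0.5625 = 2.0160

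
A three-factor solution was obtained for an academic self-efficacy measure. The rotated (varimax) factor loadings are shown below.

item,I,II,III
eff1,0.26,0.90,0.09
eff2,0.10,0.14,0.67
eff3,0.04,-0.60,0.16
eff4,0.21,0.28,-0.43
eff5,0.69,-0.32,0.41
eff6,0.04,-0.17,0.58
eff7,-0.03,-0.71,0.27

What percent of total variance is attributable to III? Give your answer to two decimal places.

17.78%

SS loadings for III = 0.09² + 0.67² + 0.16² + (-0.43)² + 0.41² + 0.58² + 0.27² = 1.2449
With 7 standardized items, total variance = 7. Proportion = 1.2449/7 = 0.1778 → 17.78%.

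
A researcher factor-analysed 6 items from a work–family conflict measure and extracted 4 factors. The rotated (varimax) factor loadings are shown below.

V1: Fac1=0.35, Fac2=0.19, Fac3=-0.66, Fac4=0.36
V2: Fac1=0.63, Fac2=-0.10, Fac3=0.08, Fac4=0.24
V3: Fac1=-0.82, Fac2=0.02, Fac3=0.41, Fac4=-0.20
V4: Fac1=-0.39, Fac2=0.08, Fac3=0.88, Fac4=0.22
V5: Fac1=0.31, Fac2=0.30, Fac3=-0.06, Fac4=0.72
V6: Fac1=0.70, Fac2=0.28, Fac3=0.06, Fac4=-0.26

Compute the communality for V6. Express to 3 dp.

h² = 0.70² + 0.28² + 0.06² + (-0.26)² = 0.4900 + 0.0784 + 0.0036 + 0.0676 = 0.6396

0.640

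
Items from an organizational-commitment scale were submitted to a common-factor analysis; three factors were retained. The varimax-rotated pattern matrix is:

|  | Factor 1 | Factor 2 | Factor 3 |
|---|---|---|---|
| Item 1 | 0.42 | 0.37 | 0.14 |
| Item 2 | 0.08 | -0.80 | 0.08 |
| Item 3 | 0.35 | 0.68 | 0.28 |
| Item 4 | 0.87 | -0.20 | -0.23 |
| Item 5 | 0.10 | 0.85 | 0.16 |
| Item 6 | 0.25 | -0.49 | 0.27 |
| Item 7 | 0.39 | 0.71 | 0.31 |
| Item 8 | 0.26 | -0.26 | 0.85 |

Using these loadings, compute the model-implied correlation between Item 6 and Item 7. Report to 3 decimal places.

r̂ = Σ λ_i·λ_j across factors = (0.25)(0.39) + (-0.49)(0.71) + (0.27)(0.31)
  = +0.0975 -0.3479 +0.0837 = -0.1667

-0.167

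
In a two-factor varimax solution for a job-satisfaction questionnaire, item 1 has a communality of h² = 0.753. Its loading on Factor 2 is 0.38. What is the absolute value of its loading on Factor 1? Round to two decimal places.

Under orthogonal rotation h² = Σλ², so λ_Factor 1² = h² − (0.1444) = 0.753 − 0.1444 = 0.6086.
|λ| = √0.6086 = 0.7801.

0.78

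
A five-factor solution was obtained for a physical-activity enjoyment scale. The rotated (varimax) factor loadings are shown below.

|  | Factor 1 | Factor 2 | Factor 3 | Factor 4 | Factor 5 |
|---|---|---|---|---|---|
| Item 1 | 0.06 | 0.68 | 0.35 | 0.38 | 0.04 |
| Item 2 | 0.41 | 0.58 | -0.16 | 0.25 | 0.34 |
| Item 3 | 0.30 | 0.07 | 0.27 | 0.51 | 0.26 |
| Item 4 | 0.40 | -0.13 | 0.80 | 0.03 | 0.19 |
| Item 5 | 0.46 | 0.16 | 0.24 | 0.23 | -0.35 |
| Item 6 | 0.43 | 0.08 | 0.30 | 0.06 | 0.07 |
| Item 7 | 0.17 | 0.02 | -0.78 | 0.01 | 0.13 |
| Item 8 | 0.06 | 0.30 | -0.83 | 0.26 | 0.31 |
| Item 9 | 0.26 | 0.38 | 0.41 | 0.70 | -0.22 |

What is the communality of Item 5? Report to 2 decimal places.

0.47

h² = 0.46² + 0.16² + 0.24² + 0.23² + (-0.35)² = 0.2116 + 0.0256 + 0.0576 + 0.0529 + 0.1225 = 0.4702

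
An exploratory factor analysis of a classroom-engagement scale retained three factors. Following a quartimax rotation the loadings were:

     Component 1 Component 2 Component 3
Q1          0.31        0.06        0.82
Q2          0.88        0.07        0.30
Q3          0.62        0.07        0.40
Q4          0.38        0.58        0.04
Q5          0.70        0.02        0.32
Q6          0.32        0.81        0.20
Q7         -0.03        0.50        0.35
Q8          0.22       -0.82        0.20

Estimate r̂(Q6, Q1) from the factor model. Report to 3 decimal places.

r̂ = Σ λ_i·λ_j across factors = (0.32)(0.31) + (0.81)(0.06) + (0.20)(0.82)
  = +0.0992 +0.0486 +0.1640 = 0.3118

0.312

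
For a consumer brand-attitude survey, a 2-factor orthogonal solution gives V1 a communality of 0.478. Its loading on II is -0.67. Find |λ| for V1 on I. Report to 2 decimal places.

0.17

Under orthogonal rotation h² = Σλ², so λ_I² = h² − (0.4489) = 0.478 − 0.4489 = 0.0291.
|λ| = √0.0291 = 0.1706.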